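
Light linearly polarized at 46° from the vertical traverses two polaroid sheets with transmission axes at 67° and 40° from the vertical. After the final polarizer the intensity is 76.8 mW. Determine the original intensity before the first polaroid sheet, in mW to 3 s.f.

I₀ ≈ 111 mW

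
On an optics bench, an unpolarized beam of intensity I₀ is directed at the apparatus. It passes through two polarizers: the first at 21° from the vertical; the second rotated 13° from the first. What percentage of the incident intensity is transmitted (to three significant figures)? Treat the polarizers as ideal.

Unpolarized light through the first polarizer → I₁ = ½ I₀, now polarized at 21°.
I₂ = I₁ cos²(13°) = 0.5 · 0.9494 I₀ = 0.4747 I₀.
That is 47.47% of the incident intensity.

≈ 47.5%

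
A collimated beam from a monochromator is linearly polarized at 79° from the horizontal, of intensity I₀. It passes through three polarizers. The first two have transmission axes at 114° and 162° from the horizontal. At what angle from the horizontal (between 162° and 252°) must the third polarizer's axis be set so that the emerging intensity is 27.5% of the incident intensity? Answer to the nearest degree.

θ ≈ 179°

By Malus's law, I₁ = I₀ cos²(114° − 79°) = I₀ cos²(35°) = 0.671 I₀.
I₂ = I₁ cos²(162° − 114°) = 0.671 I₀ · cos²(48°) = 0.3004 I₀.
Need I₃/I₀ = 0.275, so cos²(θ − 162°) = 0.275 / 0.3004 = 0.9153.
θ − 162° = arccos(√0.9153) = 16.9°, giving θ ≈ 162 + 16.9 = 178.9°.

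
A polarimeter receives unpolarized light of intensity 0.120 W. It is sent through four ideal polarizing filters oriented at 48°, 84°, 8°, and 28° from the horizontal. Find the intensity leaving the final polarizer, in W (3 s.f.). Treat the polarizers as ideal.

I ≈ 0.00203 W

Unpolarized light through the first polarizer → I₁ = 0.120 W/2 = 0.06 W, polarized at 48°.
I₂ = I₁ · cos²(36°) = 0.06 · 0.6545 = 0.03927 W.
I₃ = I₂ · cos²(76°) = 0.03927 · 0.05853 = 0.002298 W.
I₄ = I₃ · cos²(20°) = 0.002298 · 0.883 = 0.002029 W.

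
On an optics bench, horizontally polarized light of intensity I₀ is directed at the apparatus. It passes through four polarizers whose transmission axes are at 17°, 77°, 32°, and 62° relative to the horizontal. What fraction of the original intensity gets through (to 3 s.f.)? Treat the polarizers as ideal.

I₁ = I₀ cos²(17° − 0°) = I₀ cos²(17°) = 0.9145 I₀.
I₂ = I₁ cos²(77° − 17°) = 0.9145 I₀ · cos²(60°) = 0.2286 I₀.
I₃ = I₂ cos²(32° − 77°) = 0.2286 I₀ · cos²(45°) = 0.1143 I₀.
I₄ = I₃ cos²(62° − 32°) = 0.1143 I₀ · cos²(30°) = 0.08574 I₀.
Transmitted fraction = 0.08574.

≈ 0.0857 I₀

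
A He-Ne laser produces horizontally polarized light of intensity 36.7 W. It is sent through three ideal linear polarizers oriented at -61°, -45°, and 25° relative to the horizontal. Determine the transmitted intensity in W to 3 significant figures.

I ≈ 0.932 W

I₁ = 36.7 W · cos²(61°) = 8.626 W.
I₂ = I₁ · cos²(16°) = 8.626 · 0.924 = 7.971 W.
I₃ = I₂ · cos²(70°) = 7.971 · 0.117 = 0.9324 W.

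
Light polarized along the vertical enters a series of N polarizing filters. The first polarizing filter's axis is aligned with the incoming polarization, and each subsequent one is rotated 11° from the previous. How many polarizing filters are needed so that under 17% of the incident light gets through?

N = 49

First polarizer is aligned with the polarization: full transmission.
Each further stage multiplies by cos²(11°) = 0.9636.
After N polarizers: T = 0.9636^(N−1). Require T < 0.17 ⇒ N−1 > ln(0.17)/ln(0.9636) = 47.78, so N−1 ≥ 48 and N = 49.
Check: N=49 gives T = 0.1686 < 0.17; N=48 gives T = 0.175.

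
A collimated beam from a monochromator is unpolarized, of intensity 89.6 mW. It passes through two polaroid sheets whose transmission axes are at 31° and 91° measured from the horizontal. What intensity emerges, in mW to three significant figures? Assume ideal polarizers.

I ≈ 11.2 mW

Unpolarized light through the first polarizer → I₁ = 89.6 mW/2 = 44.8 mW, polarized at 31°.
I₂ = I₁ · cos²(60°) = 44.8 · 0.25 = 11.2 mW.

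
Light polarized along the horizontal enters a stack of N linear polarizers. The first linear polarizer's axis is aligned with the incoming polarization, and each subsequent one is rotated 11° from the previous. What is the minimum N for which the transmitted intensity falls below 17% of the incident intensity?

First polarizer is aligned with the polarization: full transmission.
Each further stage multiplies by cos²(11°) = 0.9636.
After N polarizers: T = 0.9636^(N−1). Require T < 0.17 ⇒ N−1 > ln(0.17)/ln(0.9636) = 47.78, so N−1 ≥ 48 and N = 49.
Check: N=49 gives T = 0.1686 < 0.17; N=48 gives T = 0.175.

N = 49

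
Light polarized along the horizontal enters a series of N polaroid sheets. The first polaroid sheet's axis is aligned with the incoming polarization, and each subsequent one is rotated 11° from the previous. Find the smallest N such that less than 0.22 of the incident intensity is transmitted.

N = 42

First polarizer is aligned with the polarization: full transmission.
Each further stage multiplies by cos²(11°) = 0.9636.
After N polarizers: T = 0.9636^(N−1). Require T < 0.22 ⇒ N−1 > ln(0.22)/ln(0.9636) = 40.83, so N−1 ≥ 41 and N = 42.
Check: N=42 gives T = 0.2186 < 0.22; N=41 gives T = 0.2268.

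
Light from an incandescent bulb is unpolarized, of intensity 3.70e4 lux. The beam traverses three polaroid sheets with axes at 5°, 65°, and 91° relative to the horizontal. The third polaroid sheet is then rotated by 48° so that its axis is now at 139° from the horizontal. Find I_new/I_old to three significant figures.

I_new/I_old ≈ 0.0940

Before rotation:
Unpolarized light through the first polarizer → I₁ = ½ I₀, now polarized at 5°.
I₂ = I₁ cos²(65° − 5°) = 0.5 I₀ · cos²(60°) = 0.125 I₀.
I₃ = I₂ cos²(91° − 65°) = 0.125 I₀ · cos²(26°) = 0.101 I₀.
After rotation:
Unpolarized light through the first polarizer → I₁ = ½ I₀, now polarized at 5°.
I₂ = I₁ cos²(65° − 5°) = 0.5 I₀ · cos²(60°) = 0.125 I₀.
I₃ = I₂ cos²(139° − 65°) = 0.125 I₀ · cos²(74°) = 0.009497 I₀.
Ratio = 0.009497 / 0.101 = 0.09405.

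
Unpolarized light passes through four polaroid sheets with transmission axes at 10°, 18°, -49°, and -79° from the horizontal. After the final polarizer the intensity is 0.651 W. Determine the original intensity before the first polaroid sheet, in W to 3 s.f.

I₀ ≈ 11.6 W

Unpolarized light through the first polarizer → I₁ = ½ I₀, now polarized at 10°.
I₂ = I₁ cos²(18° − 10°) = 0.5 I₀ · cos²(8°) = 0.4903 I₀.
I₃ = I₂ cos²(-49° − 18°) = 0.4903 I₀ · cos²(67°) = 0.07486 I₀.
I₄ = I₃ cos²(-79° + 49°) = 0.07486 I₀ · cos²(30°) = 0.05614 I₀.
So 0.651 W = 0.05614 I₀, giving I₀ = 0.651/0.05614 = 11.6 W.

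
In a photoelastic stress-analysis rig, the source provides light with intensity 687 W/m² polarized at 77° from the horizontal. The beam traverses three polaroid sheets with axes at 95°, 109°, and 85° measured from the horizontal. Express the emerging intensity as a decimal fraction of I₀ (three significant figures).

I/I₀ ≈ 0.711

I₁ = 687 W/m² · cos²(18°) = 621.4 W/m².
I₂ = I₁ · cos²(14°) = 621.4 · 0.9415 = 585 W/m².
I₃ = I₂ · cos²(24°) = 585 · 0.8346 = 488.2 W/m².
Transmitted fraction = 0.7107.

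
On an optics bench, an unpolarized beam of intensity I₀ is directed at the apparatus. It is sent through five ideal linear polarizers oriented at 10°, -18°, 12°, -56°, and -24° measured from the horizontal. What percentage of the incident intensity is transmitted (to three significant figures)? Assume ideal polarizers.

≈ 2.95%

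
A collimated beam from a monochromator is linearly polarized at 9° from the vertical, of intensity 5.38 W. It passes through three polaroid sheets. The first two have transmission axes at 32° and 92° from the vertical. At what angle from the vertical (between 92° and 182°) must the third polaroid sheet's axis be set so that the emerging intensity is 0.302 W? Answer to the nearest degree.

I₁ = I₀ cos²(32° − 9°) = I₀ cos²(23°) = 0.8473 I₀.
I₂ = I₁ cos²(92° − 32°) = 0.8473 I₀ · cos²(60°) = 0.2118 I₀.
Target fraction: 0.302 / 5.38 W = 0.05613 of I₀.
Need I₃/I₀ = 0.05613, so cos²(θ − 92°) = 0.05613 / 0.2118 = 0.265.
θ − 92° = arccos(√0.265) = 59.0°, giving θ ≈ 92 + 59.0 = 151.0°.

θ ≈ 151°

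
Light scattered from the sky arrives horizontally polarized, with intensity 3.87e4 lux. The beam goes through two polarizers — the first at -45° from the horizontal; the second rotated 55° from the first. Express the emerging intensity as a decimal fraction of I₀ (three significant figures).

I/I₀ ≈ 0.164

I₁ = 3.87e4 lux · cos²(45°) = 1.935e+04 lux.
I₂ = I₁ · cos²(55°) = 1.935e+04 · 0.329 = 6366 lux.
Transmitted fraction = 0.1645.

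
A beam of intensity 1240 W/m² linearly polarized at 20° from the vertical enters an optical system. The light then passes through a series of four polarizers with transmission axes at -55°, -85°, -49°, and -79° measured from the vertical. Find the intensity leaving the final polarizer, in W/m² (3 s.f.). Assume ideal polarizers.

I ≈ 30.6 W/m²

I₁ = 1240 W/m² · cos²(75°) = 83.06 W/m².
I₂ = I₁ · cos²(30°) = 83.06 · 0.75 = 62.3 W/m².
I₃ = I₂ · cos²(36°) = 62.3 · 0.6545 = 40.77 W/m².
I₄ = I₃ · cos²(30°) = 40.77 · 0.75 = 30.58 W/m².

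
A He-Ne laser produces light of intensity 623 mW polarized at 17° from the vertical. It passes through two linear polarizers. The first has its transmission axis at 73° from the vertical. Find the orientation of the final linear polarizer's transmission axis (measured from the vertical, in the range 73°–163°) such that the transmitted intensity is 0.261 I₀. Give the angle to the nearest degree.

I₁ = I₀ cos²(73° − 17°) = I₀ cos²(56°) = 0.3127 I₀.
Need I₂/I₀ = 0.261, so cos²(θ − 73°) = 0.261 / 0.3127 = 0.8347.
θ − 73° = arccos(√0.8347) = 24.0°, giving θ ≈ 73 + 24.0 = 97.0°.

θ ≈ 97°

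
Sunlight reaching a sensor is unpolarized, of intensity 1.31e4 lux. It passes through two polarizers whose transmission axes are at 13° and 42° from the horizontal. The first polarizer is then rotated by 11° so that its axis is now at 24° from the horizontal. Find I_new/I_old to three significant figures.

I_new/I_old ≈ 1.18

Before rotation:
Unpolarized light through the first polarizer → I₁ = ½ I₀, now polarized at 13°.
I₂ = I₁ cos²(42° − 13°) = 0.5 I₀ · cos²(29°) = 0.3825 I₀.
After rotation:
Unpolarized light through the first polarizer → I₁ = ½ I₀, now polarized at 24°.
I₂ = I₁ cos²(42° − 24°) = 0.5 I₀ · cos²(18°) = 0.4523 I₀.
Ratio = 0.4523 / 0.3825 = 1.182.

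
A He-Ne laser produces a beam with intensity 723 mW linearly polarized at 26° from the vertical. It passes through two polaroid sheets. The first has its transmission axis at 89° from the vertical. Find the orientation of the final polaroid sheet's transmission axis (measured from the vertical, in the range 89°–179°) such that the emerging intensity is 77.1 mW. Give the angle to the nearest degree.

I₁ = I₀ cos²(89° − 26°) = I₀ cos²(63°) = 0.2061 I₀.
Target fraction: 77.1 / 723 mW = 0.1066 of I₀.
Need I₂/I₀ = 0.1066, so cos²(θ − 89°) = 0.1066 / 0.2061 = 0.5174.
θ − 89° = arccos(√0.5174) = 44.0°, giving θ ≈ 89 + 44.0 = 133.0°.

θ ≈ 133°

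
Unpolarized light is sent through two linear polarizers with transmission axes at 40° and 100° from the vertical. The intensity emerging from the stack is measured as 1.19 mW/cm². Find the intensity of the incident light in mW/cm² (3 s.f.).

Unpolarized light through the first polarizer → I₁ = ½ I₀, now polarized at 40°.
I₂ = I₁ cos²(100° − 40°) = 0.5 I₀ · cos²(60°) = 0.125 I₀.
So 1.19 mW/cm² = 0.125 I₀, giving I₀ = 1.19/0.125 = 9.52 mW/cm².

I₀ ≈ 9.52 mW/cm²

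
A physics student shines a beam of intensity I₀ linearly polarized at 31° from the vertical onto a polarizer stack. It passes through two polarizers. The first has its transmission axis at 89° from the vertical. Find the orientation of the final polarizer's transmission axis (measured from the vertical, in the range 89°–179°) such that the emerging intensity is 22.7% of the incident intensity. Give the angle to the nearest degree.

θ ≈ 115°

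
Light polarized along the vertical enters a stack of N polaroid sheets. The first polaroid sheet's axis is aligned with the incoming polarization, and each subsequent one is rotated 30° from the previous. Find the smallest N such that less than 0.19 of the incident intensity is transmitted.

First polarizer is aligned with the polarization: full transmission.
Each further stage multiplies by cos²(30°) = 0.75.
After N polarizers: T = 0.75^(N−1). Require T < 0.19 ⇒ N−1 > ln(0.19)/ln(0.75) = 5.77, so N−1 ≥ 6 and N = 7.
Check: N=7 gives T = 0.178 < 0.19; N=6 gives T = 0.2373.

N = 7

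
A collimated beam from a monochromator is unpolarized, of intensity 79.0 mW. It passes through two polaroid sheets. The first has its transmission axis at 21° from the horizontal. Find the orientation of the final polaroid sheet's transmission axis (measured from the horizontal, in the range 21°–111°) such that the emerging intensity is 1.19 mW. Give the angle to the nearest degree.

θ ≈ 101°

Unpolarized light through the first polarizer → I₁ = ½ I₀, now polarized at 21°.
Target fraction: 1.19 / 79.0 mW = 0.01506 of I₀.
Need I₂/I₀ = 0.01506, so cos²(θ − 21°) = 0.01506 / 0.5 = 0.03013.
θ − 21° = arccos(√0.03013) = 80.0°, giving θ ≈ 21 + 80.0 = 101.0°.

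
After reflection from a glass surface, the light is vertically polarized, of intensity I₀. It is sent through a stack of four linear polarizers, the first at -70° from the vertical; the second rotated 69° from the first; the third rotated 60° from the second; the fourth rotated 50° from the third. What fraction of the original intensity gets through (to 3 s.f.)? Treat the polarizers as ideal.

I₁ = I₀ cos²(-70° − 0°) = I₀ cos²(70°) = 0.117 I₀.
I₂ = I₁ cos²(69°) = 0.117 · 0.1284 I₀ = 0.01502 I₀.
I₃ = I₂ cos²(60°) = 0.01502 · 0.25 I₀ = 0.003756 I₀.
I₄ = I₃ cos²(50°) = 0.003756 · 0.4132 I₀ = 0.001552 I₀.
Transmitted fraction = 0.001552.

≈ 0.00155 I₀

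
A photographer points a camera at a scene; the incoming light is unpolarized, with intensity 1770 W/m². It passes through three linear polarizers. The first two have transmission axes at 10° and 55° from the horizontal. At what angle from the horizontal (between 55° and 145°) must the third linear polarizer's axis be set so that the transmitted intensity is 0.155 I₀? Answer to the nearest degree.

Unpolarized light through the first polarizer → I₁ = ½ I₀, now polarized at 10°.
I₂ = I₁ cos²(55° − 10°) = 0.5 I₀ · cos²(45°) = 0.25 I₀.
Need I₃/I₀ = 0.155, so cos²(θ − 55°) = 0.155 / 0.25 = 0.62.
θ − 55° = arccos(√0.62) = 38.1°, giving θ ≈ 55 + 38.1 = 93.1°.

θ ≈ 93°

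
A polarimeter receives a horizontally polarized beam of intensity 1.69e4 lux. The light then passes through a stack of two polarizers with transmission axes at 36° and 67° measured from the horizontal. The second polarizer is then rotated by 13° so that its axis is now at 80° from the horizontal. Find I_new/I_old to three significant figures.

I_new/I_old ≈ 0.704

Before rotation:
I₁ = I₀ cos²(36° − 0°) = I₀ cos²(36°) = 0.6545 I₀.
I₂ = I₁ cos²(67° − 36°) = 0.6545 I₀ · cos²(31°) = 0.4809 I₀.
After rotation:
I₁ = I₀ cos²(36° − 0°) = I₀ cos²(36°) = 0.6545 I₀.
I₂ = I₁ cos²(80° − 36°) = 0.6545 I₀ · cos²(44°) = 0.3387 I₀.
Ratio = 0.3387 / 0.4809 = 0.7043.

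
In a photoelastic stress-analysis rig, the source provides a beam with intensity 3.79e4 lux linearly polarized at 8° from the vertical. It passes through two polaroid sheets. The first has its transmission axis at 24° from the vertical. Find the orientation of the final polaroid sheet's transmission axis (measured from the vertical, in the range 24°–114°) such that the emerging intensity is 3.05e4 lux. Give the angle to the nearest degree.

θ ≈ 45°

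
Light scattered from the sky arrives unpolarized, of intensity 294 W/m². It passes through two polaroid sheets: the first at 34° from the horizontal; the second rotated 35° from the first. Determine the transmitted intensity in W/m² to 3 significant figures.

I ≈ 98.6 W/m²

Unpolarized light through the first polarizer → I₁ = 294 W/m²/2 = 147 W/m², polarized at 34°.
I₂ = I₁ · cos²(35°) = 147 · 0.671 = 98.64 W/m².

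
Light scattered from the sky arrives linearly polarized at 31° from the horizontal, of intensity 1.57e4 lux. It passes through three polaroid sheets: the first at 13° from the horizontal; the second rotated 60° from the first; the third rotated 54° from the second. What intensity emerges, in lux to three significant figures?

I₁ = 1.57e4 lux · cos²(18°) = 1.42e+04 lux.
I₂ = I₁ · cos²(60°) = 1.42e+04 · 0.25 = 3550 lux.
I₃ = I₂ · cos²(54°) = 3550 · 0.3455 = 1227 lux.

I ≈ 1230 lux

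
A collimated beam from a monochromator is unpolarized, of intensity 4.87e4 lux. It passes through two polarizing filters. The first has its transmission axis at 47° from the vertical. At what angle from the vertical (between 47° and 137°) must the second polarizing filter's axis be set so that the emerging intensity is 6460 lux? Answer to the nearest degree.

Unpolarized light through the first polarizer → I₁ = ½ I₀, now polarized at 47°.
Target fraction: 6460 / 4.87e4 lux = 0.1326 of I₀.
Need I₂/I₀ = 0.1326, so cos²(θ − 47°) = 0.1326 / 0.5 = 0.2653.
θ − 47° = arccos(√0.2653) = 59.0°, giving θ ≈ 47 + 59.0 = 106.0°.

θ ≈ 106°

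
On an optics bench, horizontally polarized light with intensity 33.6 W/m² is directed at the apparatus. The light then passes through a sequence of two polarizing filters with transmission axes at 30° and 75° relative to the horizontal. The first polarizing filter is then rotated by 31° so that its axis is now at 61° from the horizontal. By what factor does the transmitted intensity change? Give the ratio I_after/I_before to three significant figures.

Before rotation:
I₁ = I₀ cos²(30° − 0°) = I₀ cos²(30°) = 0.75 I₀.
I₂ = I₁ cos²(75° − 30°) = 0.75 I₀ · cos²(45°) = 0.375 I₀.
After rotation:
I₁ = I₀ cos²(61° − 0°) = I₀ cos²(61°) = 0.235 I₀.
I₂ = I₁ cos²(75° − 61°) = 0.235 I₀ · cos²(14°) = 0.2213 I₀.
Ratio = 0.2213 / 0.375 = 0.5901.

I_new/I_old ≈ 0.590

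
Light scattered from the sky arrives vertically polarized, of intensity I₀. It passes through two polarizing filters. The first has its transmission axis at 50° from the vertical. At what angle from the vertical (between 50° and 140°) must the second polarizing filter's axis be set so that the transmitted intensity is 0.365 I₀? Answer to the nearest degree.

By Malus's law, I₁ = I₀ cos²(50° − 0°) = I₀ cos²(50°) = 0.4132 I₀.
Need I₂/I₀ = 0.365, so cos²(θ − 50°) = 0.365 / 0.4132 = 0.8834.
θ − 50° = arccos(√0.8834) = 20.0°, giving θ ≈ 50 + 20.0 = 70.0°.

θ ≈ 70°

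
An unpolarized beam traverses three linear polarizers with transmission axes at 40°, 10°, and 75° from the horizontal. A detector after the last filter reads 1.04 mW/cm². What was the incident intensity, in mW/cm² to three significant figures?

I₀ ≈ 15.5 mW/cm²

Unpolarized light through the first polarizer → I₁ = ½ I₀, now polarized at 40°.
I₂ = I₁ cos²(10° − 40°) = 0.5 I₀ · cos²(30°) = 0.375 I₀.
I₃ = I₂ cos²(75° − 10°) = 0.375 I₀ · cos²(65°) = 0.06698 I₀.
So 1.04 mW/cm² = 0.06698 I₀, giving I₀ = 1.04/0.06698 = 15.53 mW/cm².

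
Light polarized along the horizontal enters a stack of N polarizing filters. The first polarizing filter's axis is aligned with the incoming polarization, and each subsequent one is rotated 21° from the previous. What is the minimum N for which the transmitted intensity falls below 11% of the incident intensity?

N = 18

First polarizer is aligned with the polarization: full transmission.
Each further stage multiplies by cos²(21°) = 0.8716.
After N polarizers: T = 0.8716^(N−1). Require T < 0.11 ⇒ N−1 > ln(0.11)/ln(0.8716) = 16.06, so N−1 ≥ 17 and N = 18.
Check: N=18 gives T = 0.09664 < 0.11; N=17 gives T = 0.1109.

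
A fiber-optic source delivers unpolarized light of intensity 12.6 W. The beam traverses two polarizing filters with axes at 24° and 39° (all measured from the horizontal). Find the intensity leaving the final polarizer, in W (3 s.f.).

I ≈ 5.88 W

Unpolarized light through the first polarizer → I₁ = 12.6 W/2 = 6.3 W, polarized at 24°.
I₂ = I₁ · cos²(15°) = 6.3 · 0.933 = 5.878 W.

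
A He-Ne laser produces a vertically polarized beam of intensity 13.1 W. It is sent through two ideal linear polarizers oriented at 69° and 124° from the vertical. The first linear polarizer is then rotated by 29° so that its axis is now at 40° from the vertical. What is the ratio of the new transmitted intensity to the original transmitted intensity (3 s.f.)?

Before rotation:
By Malus's law, I₁ = I₀ cos²(69° − 0°) = I₀ cos²(69°) = 0.1284 I₀.
I₂ = I₁ cos²(124° − 69°) = 0.1284 I₀ · cos²(55°) = 0.04225 I₀.
After rotation:
I₁ = I₀ cos²(40° − 0°) = I₀ cos²(40°) = 0.5868 I₀.
I₂ = I₁ cos²(124° − 40°) = 0.5868 I₀ · cos²(84°) = 0.006412 I₀.
Ratio = 0.006412 / 0.04225 = 0.1518.

I_new/I_old ≈ 0.152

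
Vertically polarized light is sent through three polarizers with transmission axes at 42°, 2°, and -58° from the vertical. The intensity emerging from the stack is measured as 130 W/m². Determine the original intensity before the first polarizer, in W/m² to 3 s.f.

By Malus's law, I₁ = I₀ cos²(42° − 0°) = I₀ cos²(42°) = 0.5523 I₀.
I₂ = I₁ cos²(2° − 42°) = 0.5523 I₀ · cos²(40°) = 0.3241 I₀.
I₃ = I₂ cos²(-58° − 2°) = 0.3241 I₀ · cos²(60°) = 0.08102 I₀.
So 130 W/m² = 0.08102 I₀, giving I₀ = 130/0.08102 = 1605 W/m².

I₀ ≈ 1600 W/m²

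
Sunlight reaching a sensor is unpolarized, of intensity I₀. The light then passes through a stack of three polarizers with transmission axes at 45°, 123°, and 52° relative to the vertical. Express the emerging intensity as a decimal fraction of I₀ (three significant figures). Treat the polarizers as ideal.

Unpolarized light through the first polarizer → I₁ = ½ I₀, now polarized at 45°.
I₂ = I₁ cos²(123° − 45°) = 0.5 I₀ · cos²(78°) = 0.02161 I₀.
I₃ = I₂ cos²(52° − 123°) = 0.02161 I₀ · cos²(71°) = 0.002291 I₀.
Transmitted fraction = 0.002291.

≈ 0.00229 I₀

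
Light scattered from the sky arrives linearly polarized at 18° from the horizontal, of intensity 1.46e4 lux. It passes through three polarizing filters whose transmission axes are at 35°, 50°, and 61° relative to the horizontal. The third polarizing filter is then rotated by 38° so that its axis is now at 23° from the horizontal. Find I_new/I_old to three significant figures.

I_new/I_old ≈ 0.824

Before rotation:
By Malus's law, I₁ = I₀ cos²(35° − 18°) = I₀ cos²(17°) = 0.9145 I₀.
I₂ = I₁ cos²(50° − 35°) = 0.9145 I₀ · cos²(15°) = 0.8533 I₀.
I₃ = I₂ cos²(61° − 50°) = 0.8533 I₀ · cos²(11°) = 0.8222 I₀.
After rotation:
I₁ = I₀ cos²(35° − 18°) = I₀ cos²(17°) = 0.9145 I₀.
I₂ = I₁ cos²(50° − 35°) = 0.9145 I₀ · cos²(15°) = 0.8533 I₀.
I₃ = I₂ cos²(23° − 50°) = 0.8533 I₀ · cos²(27°) = 0.6774 I₀.
Ratio = 0.6774 / 0.8222 = 0.8239.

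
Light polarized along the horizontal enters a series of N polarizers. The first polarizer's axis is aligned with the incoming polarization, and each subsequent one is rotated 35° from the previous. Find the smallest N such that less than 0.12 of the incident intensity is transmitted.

First polarizer is aligned with the polarization: full transmission.
Each further stage multiplies by cos²(35°) = 0.671.
After N polarizers: T = 0.671^(N−1). Require T < 0.12 ⇒ N−1 > ln(0.12)/ln(0.671) = 5.31, so N−1 ≥ 6 and N = 7.
Check: N=7 gives T = 0.09128 < 0.12; N=6 gives T = 0.136.

N = 7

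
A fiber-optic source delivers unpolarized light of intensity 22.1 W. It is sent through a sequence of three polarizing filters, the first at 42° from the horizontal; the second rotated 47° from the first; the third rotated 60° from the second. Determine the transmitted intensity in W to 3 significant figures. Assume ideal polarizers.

I ≈ 1.28 W

Unpolarized light through the first polarizer → I₁ = 22.1 W/2 = 11.05 W, polarized at 42°.
I₂ = I₁ · cos²(47°) = 11.05 · 0.4651 = 5.14 W.
I₃ = I₂ · cos²(60°) = 5.14 · 0.25 = 1.285 W.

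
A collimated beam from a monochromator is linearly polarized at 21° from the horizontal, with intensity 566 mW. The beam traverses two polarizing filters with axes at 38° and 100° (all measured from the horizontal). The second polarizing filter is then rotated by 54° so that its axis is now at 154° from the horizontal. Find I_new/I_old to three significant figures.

Before rotation:
I₁ = I₀ cos²(38° − 21°) = I₀ cos²(17°) = 0.9145 I₀.
I₂ = I₁ cos²(100° − 38°) = 0.9145 I₀ · cos²(62°) = 0.2016 I₀.
After rotation:
I₁ = I₀ cos²(38° − 21°) = I₀ cos²(17°) = 0.9145 I₀.
Angle between axes 1 and 2: 64°. I₂ = 0.9145 I₀ · cos²(64°) = 0.1757 I₀.
Ratio = 0.1757 / 0.2016 = 0.8719.

I_new/I_old ≈ 0.872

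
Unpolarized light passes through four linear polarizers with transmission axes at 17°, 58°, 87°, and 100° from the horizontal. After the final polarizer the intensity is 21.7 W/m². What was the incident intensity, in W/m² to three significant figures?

I₀ ≈ 105 W/m²

Unpolarized light through the first polarizer → I₁ = ½ I₀, now polarized at 17°.
I₂ = I₁ cos²(58° − 17°) = 0.5 I₀ · cos²(41°) = 0.2848 I₀.
I₃ = I₂ cos²(87° − 58°) = 0.2848 I₀ · cos²(29°) = 0.2179 I₀.
I₄ = I₃ cos²(100° − 87°) = 0.2179 I₀ · cos²(13°) = 0.2068 I₀.
So 21.7 W/m² = 0.2068 I₀, giving I₀ = 21.7/0.2068 = 104.9 W/m².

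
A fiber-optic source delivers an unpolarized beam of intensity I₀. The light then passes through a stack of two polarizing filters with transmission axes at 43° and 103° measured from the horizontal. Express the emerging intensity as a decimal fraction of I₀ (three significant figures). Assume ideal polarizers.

Unpolarized light through the first polarizer → I₁ = ½ I₀, now polarized at 43°.
I₂ = I₁ cos²(103° − 43°) = 0.5 I₀ · cos²(60°) = 0.125 I₀.
Transmitted fraction = 0.125.

≈ 0.125 I₀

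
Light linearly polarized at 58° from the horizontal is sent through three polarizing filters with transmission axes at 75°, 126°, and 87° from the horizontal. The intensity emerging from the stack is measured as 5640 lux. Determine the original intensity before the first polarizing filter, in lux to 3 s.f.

By Malus's law, I₁ = I₀ cos²(75° − 58°) = I₀ cos²(17°) = 0.9145 I₀.
I₂ = I₁ cos²(126° − 75°) = 0.9145 I₀ · cos²(51°) = 0.3622 I₀.
I₃ = I₂ cos²(87° − 126°) = 0.3622 I₀ · cos²(39°) = 0.2187 I₀.
So 5640 lux = 0.2187 I₀, giving I₀ = 5640/0.2187 = 2.578e+04 lux.

I₀ ≈ 2.58e4 lux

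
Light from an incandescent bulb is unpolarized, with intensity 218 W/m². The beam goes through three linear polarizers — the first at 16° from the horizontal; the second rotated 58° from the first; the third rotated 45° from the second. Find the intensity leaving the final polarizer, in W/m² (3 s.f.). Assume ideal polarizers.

I ≈ 15.3 W/m²

Unpolarized light through the first polarizer → I₁ = 218 W/m²/2 = 109 W/m², polarized at 16°.
I₂ = I₁ · cos²(58°) = 109 · 0.2808 = 30.61 W/m².
I₃ = I₂ · cos²(45°) = 30.61 · 0.5 = 15.3 W/m².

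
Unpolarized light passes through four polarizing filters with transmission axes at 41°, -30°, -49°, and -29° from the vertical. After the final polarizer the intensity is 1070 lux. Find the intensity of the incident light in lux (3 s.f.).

Unpolarized light through the first polarizer → I₁ = ½ I₀, now polarized at 41°.
I₂ = I₁ cos²(-30° − 41°) = 0.5 I₀ · cos²(71°) = 0.053 I₀.
I₃ = I₂ cos²(-49° + 30°) = 0.053 I₀ · cos²(19°) = 0.04738 I₀.
I₄ = I₃ cos²(-29° + 49°) = 0.04738 I₀ · cos²(20°) = 0.04184 I₀.
So 1070 lux = 0.04184 I₀, giving I₀ = 1070/0.04184 = 2.558e+04 lux.

I₀ ≈ 2.56e4 lux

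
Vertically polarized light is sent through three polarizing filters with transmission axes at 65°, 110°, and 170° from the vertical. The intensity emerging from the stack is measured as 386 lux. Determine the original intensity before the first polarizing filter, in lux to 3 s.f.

I₀ ≈ 1.73e4 lux

I₁ = I₀ cos²(65° − 0°) = I₀ cos²(65°) = 0.1786 I₀.
I₂ = I₁ cos²(110° − 65°) = 0.1786 I₀ · cos²(45°) = 0.0893 I₀.
I₃ = I₂ cos²(170° − 110°) = 0.0893 I₀ · cos²(60°) = 0.02233 I₀.
So 386 lux = 0.02233 I₀, giving I₀ = 386/0.02233 = 1.729e+04 lux.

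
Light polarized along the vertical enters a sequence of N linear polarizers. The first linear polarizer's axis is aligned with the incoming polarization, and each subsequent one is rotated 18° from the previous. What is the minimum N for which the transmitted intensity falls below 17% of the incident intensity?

First polarizer is aligned with the polarization: full transmission.
Each further stage multiplies by cos²(18°) = 0.9045.
After N polarizers: T = 0.9045^(N−1). Require T < 0.17 ⇒ N−1 > ln(0.17)/ln(0.9045) = 17.66, so N−1 ≥ 18 and N = 19.
Check: N=19 gives T = 0.1642 < 0.17; N=18 gives T = 0.1816.

N = 19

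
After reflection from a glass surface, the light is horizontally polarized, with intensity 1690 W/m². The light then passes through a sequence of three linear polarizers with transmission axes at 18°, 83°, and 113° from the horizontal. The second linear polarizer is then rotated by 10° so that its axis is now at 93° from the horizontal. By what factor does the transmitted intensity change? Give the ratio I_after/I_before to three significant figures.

I_new/I_old ≈ 0.442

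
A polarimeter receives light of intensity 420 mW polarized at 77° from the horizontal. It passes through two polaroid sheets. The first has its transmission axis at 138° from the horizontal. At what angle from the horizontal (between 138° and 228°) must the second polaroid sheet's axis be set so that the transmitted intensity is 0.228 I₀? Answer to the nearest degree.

I₁ = I₀ cos²(138° − 77°) = I₀ cos²(61°) = 0.235 I₀.
Need I₂/I₀ = 0.228, so cos²(θ − 138°) = 0.228 / 0.235 = 0.97.
θ − 138° = arccos(√0.97) = 10.0°, giving θ ≈ 138 + 10.0 = 148.0°.

θ ≈ 148°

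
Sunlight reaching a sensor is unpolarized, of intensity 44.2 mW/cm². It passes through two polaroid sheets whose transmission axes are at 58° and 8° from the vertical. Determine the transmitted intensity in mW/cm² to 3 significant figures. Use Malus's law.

I ≈ 9.13 mW/cm²

Unpolarized light through the first polarizer → I₁ = 44.2 mW/cm²/2 = 22.1 mW/cm², polarized at 58°.
I₂ = I₁ · cos²(50°) = 22.1 · 0.4132 = 9.131 mW/cm².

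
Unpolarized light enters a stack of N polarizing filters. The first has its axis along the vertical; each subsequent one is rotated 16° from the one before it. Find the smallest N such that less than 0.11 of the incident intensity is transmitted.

N = 21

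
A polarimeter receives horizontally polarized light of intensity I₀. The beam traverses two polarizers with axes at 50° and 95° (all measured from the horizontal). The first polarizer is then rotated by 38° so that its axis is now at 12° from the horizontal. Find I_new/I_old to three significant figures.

I_new/I_old ≈ 0.0688

Before rotation:
By Malus's law, I₁ = I₀ cos²(50° − 0°) = I₀ cos²(50°) = 0.4132 I₀.
I₂ = I₁ cos²(95° − 50°) = 0.4132 I₀ · cos²(45°) = 0.2066 I₀.
After rotation:
I₁ = I₀ cos²(12° − 0°) = I₀ cos²(12°) = 0.9568 I₀.
I₂ = I₁ cos²(95° − 12°) = 0.9568 I₀ · cos²(83°) = 0.01421 I₀.
Ratio = 0.01421 / 0.2066 = 0.06878.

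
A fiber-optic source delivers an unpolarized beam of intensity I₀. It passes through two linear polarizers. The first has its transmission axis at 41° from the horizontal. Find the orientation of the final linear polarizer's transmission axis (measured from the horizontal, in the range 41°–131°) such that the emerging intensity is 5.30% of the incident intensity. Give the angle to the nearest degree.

θ ≈ 112°

Unpolarized light through the first polarizer → I₁ = ½ I₀, now polarized at 41°.
Need I₂/I₀ = 0.053, so cos²(θ − 41°) = 0.053 / 0.5 = 0.106.
θ − 41° = arccos(√0.106) = 71.0°, giving θ ≈ 41 + 71.0 = 112.0°.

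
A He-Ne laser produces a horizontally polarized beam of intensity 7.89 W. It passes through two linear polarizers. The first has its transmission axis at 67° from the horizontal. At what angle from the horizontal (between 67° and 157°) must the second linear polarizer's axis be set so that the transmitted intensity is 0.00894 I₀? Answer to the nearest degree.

θ ≈ 143°

By Malus's law, I₁ = I₀ cos²(67° − 0°) = I₀ cos²(67°) = 0.1527 I₀.
Need I₂/I₀ = 0.00894, so cos²(θ − 67°) = 0.00894 / 0.1527 = 0.05856.
θ − 67° = arccos(√0.05856) = 76.0°, giving θ ≈ 67 + 76.0 = 143.0°.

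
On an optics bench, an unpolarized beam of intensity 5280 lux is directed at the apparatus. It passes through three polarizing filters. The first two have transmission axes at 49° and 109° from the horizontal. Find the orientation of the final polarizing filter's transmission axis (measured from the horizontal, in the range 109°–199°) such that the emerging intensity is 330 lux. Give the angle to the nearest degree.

θ ≈ 154°

Unpolarized light through the first polarizer → I₁ = ½ I₀, now polarized at 49°.
I₂ = I₁ cos²(109° − 49°) = 0.5 I₀ · cos²(60°) = 0.125 I₀.
Target fraction: 330 / 5280 lux = 0.0625 of I₀.
Need I₃/I₀ = 0.0625, so cos²(θ − 109°) = 0.0625 / 0.125 = 0.5.
θ − 109° = arccos(√0.5) = 45.0°, giving θ ≈ 109 + 45.0 = 154.0°.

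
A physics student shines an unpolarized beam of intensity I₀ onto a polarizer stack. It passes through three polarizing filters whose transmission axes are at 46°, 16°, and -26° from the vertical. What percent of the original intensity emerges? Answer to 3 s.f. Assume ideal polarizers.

Unpolarized light through the first polarizer → I₁ = ½ I₀, now polarized at 46°.
I₂ = I₁ cos²(16° − 46°) = 0.5 I₀ · cos²(30°) = 0.375 I₀.
I₃ = I₂ cos²(-26° − 16°) = 0.375 I₀ · cos²(42°) = 0.2071 I₀.
That is 20.71% of the incident intensity.

≈ 20.7%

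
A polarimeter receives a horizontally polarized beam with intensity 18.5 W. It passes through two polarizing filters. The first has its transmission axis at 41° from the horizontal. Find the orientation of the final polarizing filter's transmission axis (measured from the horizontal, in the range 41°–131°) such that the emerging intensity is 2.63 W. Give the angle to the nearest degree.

I₁ = I₀ cos²(41° − 0°) = I₀ cos²(41°) = 0.5696 I₀.
Target fraction: 2.63 / 18.5 W = 0.1422 of I₀.
Need I₂/I₀ = 0.1422, so cos²(θ − 41°) = 0.1422 / 0.5696 = 0.2496.
θ − 41° = arccos(√0.2496) = 60.0°, giving θ ≈ 41 + 60.0 = 101.0°.

θ ≈ 101°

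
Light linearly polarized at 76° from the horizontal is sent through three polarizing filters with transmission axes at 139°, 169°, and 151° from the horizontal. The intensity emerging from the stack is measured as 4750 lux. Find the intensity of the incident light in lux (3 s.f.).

I₀ ≈ 3.40e4 lux

I₁ = I₀ cos²(139° − 76°) = I₀ cos²(63°) = 0.2061 I₀.
I₂ = I₁ cos²(169° − 139°) = 0.2061 I₀ · cos²(30°) = 0.1546 I₀.
I₃ = I₂ cos²(151° − 169°) = 0.1546 I₀ · cos²(18°) = 0.1398 I₀.
So 4750 lux = 0.1398 I₀, giving I₀ = 4750/0.1398 = 3.397e+04 lux.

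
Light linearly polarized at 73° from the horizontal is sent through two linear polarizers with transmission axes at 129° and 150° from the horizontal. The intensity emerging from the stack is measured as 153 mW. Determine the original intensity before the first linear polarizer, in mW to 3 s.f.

I₁ = I₀ cos²(129° − 73°) = I₀ cos²(56°) = 0.3127 I₀.
I₂ = I₁ cos²(150° − 129°) = 0.3127 I₀ · cos²(21°) = 0.2725 I₀.
So 153 mW = 0.2725 I₀, giving I₀ = 153/0.2725 = 561.4 mW.

I₀ ≈ 561 mW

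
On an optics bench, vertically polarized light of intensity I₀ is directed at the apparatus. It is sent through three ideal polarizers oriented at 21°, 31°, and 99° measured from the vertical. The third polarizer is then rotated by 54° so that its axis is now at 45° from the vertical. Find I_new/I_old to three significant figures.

Before rotation:
By Malus's law, I₁ = I₀ cos²(21° − 0°) = I₀ cos²(21°) = 0.8716 I₀.
I₂ = I₁ cos²(31° − 21°) = 0.8716 I₀ · cos²(10°) = 0.8453 I₀.
I₃ = I₂ cos²(99° − 31°) = 0.8453 I₀ · cos²(68°) = 0.1186 I₀.
After rotation:
I₁ = I₀ cos²(21° − 0°) = I₀ cos²(21°) = 0.8716 I₀.
I₂ = I₁ cos²(31° − 21°) = 0.8716 I₀ · cos²(10°) = 0.8453 I₀.
I₃ = I₂ cos²(45° − 31°) = 0.8453 I₀ · cos²(14°) = 0.7958 I₀.
Ratio = 0.7958 / 0.1186 = 6.709.

I_new/I_old ≈ 6.71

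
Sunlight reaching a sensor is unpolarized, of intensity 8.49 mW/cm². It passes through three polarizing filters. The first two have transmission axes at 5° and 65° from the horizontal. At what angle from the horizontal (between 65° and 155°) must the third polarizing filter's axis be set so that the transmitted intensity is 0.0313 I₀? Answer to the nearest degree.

θ ≈ 125°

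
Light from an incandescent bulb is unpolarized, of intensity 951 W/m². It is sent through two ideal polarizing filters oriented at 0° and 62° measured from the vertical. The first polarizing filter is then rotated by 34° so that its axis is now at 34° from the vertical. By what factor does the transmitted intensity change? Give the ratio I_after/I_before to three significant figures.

Before rotation:
Unpolarized light through the first polarizer → I₁ = ½ I₀, now polarized at 0°.
I₂ = I₁ cos²(62° − 0°) = 0.5 I₀ · cos²(62°) = 0.1102 I₀.
After rotation:
Unpolarized light through the first polarizer → I₁ = ½ I₀, now polarized at 34°.
I₂ = I₁ cos²(62° − 34°) = 0.5 I₀ · cos²(28°) = 0.3898 I₀.
Ratio = 0.3898 / 0.1102 = 3.537.

I_new/I_old ≈ 3.54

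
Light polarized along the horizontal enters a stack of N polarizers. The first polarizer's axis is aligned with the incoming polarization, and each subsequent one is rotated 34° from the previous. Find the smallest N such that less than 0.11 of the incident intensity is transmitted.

N = 7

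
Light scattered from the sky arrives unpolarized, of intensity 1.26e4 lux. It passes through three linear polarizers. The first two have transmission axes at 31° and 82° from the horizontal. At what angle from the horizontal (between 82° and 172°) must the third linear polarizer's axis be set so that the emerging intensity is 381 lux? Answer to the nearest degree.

θ ≈ 149°

Unpolarized light through the first polarizer → I₁ = ½ I₀, now polarized at 31°.
I₂ = I₁ cos²(82° − 31°) = 0.5 I₀ · cos²(51°) = 0.198 I₀.
Target fraction: 381 / 1.26e4 lux = 0.03024 of I₀.
Need I₃/I₀ = 0.03024, so cos²(θ − 82°) = 0.03024 / 0.198 = 0.1527.
θ − 82° = arccos(√0.1527) = 67.0°, giving θ ≈ 82 + 67.0 = 149.0°.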